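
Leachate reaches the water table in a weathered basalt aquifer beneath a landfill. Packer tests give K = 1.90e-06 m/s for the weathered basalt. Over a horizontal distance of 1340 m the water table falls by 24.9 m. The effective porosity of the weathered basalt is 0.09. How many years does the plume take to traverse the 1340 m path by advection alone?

108

Convert K: 1.90e-06 m/s × 86400 = 0.1642 m/day.
Hydraulic gradient i = Δh / L = 24.9 / 1340 = 0.01858.
Darcy flux q = K · i = 0.1642 × 0.01858 = 0.003050 m/day.
Seepage velocity v = q / n_e = 0.003050 / 0.09 = 0.03389 m/day.
Travel time t = L / v = 1340 / 0.03389 = 39535 days = 108.2 years.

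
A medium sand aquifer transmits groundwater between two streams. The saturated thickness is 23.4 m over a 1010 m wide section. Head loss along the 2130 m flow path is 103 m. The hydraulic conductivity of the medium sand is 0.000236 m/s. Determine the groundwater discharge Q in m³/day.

23300

Convert K: 0.000236 m/s × 86400 = 20.39 m/day.
Cross-sectional area A = 1010 × 23.4 = 23634 m².
Hydraulic gradient i = Δh / L = 103 / 2130 = 0.04836.
Darcy's law: Q = K · A · i = 20.39 × 23634 × 0.04836 = 23303 m³/day.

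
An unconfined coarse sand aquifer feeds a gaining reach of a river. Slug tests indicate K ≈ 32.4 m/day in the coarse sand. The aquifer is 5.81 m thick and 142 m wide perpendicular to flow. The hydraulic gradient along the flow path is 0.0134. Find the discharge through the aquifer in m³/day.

358

Cross-sectional area A = 142 × 5.81 = 825.0 m².
Hydraulic gradient i = 0.0134.
Darcy's law: Q = K · A · i = 32.40 × 825.0 × 0.01340 = 358.2 m³/day.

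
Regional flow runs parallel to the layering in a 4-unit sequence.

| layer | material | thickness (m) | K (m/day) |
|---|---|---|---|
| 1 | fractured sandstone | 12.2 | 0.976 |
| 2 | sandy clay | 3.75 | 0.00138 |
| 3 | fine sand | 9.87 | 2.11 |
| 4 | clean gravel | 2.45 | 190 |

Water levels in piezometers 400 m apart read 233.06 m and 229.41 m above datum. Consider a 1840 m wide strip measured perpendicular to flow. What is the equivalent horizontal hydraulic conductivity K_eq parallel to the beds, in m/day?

Flow is parallel to layering, so each bed carries its own Darcy discharge and the transmissivities add.
Σ(K_i·b_i) = 0.976×12.2 + 0.00138×3.75 + 2.11×9.87 + 190×2.45 = 498.2 m²/day.
Total thickness b = 28.27 m, so K_eq = Σ(K_i·b_i)/b = 17.62 m/day.

17.6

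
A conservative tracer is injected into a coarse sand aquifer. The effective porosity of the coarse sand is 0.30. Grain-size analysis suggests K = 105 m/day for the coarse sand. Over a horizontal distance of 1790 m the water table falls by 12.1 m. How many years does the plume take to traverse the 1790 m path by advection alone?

2.07

Hydraulic gradient i = Δh / L = 12.1 / 1790 = 0.006760.
Darcy flux q = K · i = 105.0 × 0.006760 = 0.7098 m/day.
Seepage velocity v = q / n_e = 0.7098 / 0.30 = 2.366 m/day.
Travel time t = L / v = 1790 / 2.366 = 756.6 days = 2.071 years.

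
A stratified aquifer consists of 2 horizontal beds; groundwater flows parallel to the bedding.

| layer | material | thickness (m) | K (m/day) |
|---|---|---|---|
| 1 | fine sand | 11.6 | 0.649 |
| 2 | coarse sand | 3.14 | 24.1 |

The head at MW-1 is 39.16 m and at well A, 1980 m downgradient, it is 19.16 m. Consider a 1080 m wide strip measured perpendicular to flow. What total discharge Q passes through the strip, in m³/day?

908

Flow is parallel to layering, so each bed carries its own Darcy discharge and the transmissivities add.
Σ(K_i·b_i) = 0.649×11.6 + 24.1×3.14 = 83.20 m²/day.
Hydraulic gradient i = (39.16 − 19.16) / 1980 = 20 / 1980 = 0.01010.
Q = Σ(K_i·b_i) · W · i = 83.20 × 1080 × 0.01010 = 907.7 m³/day.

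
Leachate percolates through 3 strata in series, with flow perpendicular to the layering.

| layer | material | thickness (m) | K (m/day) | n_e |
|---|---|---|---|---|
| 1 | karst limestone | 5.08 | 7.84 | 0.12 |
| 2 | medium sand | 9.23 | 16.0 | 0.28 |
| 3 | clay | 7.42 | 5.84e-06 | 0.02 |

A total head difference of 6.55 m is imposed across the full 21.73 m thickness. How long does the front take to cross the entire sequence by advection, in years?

With flow normal to the layers, continuity requires the same specific discharge q through every layer.
Σ(b_i/K_i) = 5.08/7.84 + 9.23/16.0 + 7.42/5.84e-06 = 1.271e+06 d.
q = Δh / Σ(b_i/K_i) = 6.55 / 1.271e+06 = 5.155e-06 m/day.
In each layer the seepage velocity is v_i = q/n_i, so the layer transit time is t_i = b_i·n_i / q:
  layer 1 (karst limestone): t_1 = 5.08 × 0.12 / 5.155e-06 = 1.182e+05 d
  layer 2 (medium sand): t_2 = 9.23 × 0.28 / 5.155e-06 = 5.013e+05 d
  layer 3 (clay): t_3 = 7.42 × 0.02 / 5.155e-06 = 28786 d
Total t = Σ t_i = 6.483e+05 days = 1775 years.

1780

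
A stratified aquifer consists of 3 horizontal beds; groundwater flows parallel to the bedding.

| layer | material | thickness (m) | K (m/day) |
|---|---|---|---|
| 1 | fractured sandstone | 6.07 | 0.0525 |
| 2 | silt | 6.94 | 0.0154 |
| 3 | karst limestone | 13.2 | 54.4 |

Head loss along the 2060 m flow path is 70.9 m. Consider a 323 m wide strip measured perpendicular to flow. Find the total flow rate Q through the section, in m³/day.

Flow is parallel to layering, so each bed carries its own Darcy discharge and the transmissivities add.
Σ(K_i·b_i) = 0.0525×6.07 + 0.0154×6.94 + 54.4×13.2 = 718.5 m²/day.
Hydraulic gradient i = Δh / L = 70.9 / 2060 = 0.03442.
Q = Σ(K_i·b_i) · W · i = 718.5 × 323 × 0.03442 = 7988 m³/day.

7990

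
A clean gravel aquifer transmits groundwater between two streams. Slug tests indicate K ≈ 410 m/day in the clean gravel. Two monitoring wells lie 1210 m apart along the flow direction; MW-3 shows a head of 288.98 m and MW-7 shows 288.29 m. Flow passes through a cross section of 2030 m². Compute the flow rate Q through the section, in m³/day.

475

Hydraulic gradient i = (288.98 − 288.29) / 1210 = 0.69 / 1210 = 0.0005702.
Darcy's law: Q = K · A · i = 410.0 × 2030 × 0.0005702 = 474.6 m³/day.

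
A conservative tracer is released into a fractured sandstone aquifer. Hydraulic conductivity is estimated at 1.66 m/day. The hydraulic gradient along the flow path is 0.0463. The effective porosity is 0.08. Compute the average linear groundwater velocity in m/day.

Hydraulic gradient i = 0.0463.
Darcy flux q = K · i = 1.660 × 0.04630 = 0.07686 m/day.
Seepage velocity v = q / n_e = 0.07686 / 0.08 = 0.9607 m/day.

0.961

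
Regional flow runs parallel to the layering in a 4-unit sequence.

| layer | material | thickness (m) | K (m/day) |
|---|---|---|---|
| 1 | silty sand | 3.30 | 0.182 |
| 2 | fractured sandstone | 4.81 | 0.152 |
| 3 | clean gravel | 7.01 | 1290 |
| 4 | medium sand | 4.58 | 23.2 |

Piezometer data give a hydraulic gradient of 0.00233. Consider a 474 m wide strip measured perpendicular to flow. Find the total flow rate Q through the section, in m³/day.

Flow is parallel to layering, so each bed carries its own Darcy discharge and the transmissivities add.
Σ(K_i·b_i) = 0.182×3.30 + 0.152×4.81 + 1290×7.01 + 23.2×4.58 = 9150 m²/day.
Hydraulic gradient i = 0.00233.
Q = Σ(K_i·b_i) · W · i = 9150 × 474 × 0.002330 = 10106 m³/day.

10100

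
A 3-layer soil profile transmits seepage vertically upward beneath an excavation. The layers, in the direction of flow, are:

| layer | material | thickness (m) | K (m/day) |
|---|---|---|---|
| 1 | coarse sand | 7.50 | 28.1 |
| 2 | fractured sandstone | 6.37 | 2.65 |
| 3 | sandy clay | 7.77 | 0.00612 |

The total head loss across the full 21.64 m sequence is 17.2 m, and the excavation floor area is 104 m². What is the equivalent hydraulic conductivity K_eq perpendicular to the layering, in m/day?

Flow is perpendicular to layering, so the layers act in series and the equivalent K is the thickness-weighted harmonic mean.
Total thickness L = 7.50 + 6.37 + 7.77 = 21.64 m.
Σ(b_i/K_i) = 7.50/28.1 + 6.37/2.65 + 7.77/0.00612 = 1272 d.
K_eq = L / Σ(b_i/K_i) = 21.64 / 1272 = 0.01701 m/day.

0.0170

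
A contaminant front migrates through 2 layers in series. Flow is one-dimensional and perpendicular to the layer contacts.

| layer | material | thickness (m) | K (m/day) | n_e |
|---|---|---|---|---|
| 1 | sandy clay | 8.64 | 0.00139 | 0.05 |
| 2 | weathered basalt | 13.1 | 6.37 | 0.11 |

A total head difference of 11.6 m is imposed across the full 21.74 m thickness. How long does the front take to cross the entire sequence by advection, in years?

With flow normal to the layers, continuity requires the same specific discharge q through every layer.
Σ(b_i/K_i) = 8.64/0.00139 + 13.1/6.37 = 6218 d.
q = Δh / Σ(b_i/K_i) = 11.6 / 6218 = 0.001866 m/day.
In each layer the seepage velocity is v_i = q/n_i, so the layer transit time is t_i = b_i·n_i / q:
  layer 1 (sandy clay): t_1 = 8.64 × 0.05 / 0.001866 = 231.6 d
  layer 2 (weathered basalt): t_2 = 13.1 × 0.11 / 0.001866 = 772.4 d
Total t = Σ t_i = 1004 days = 2.749 years.

2.75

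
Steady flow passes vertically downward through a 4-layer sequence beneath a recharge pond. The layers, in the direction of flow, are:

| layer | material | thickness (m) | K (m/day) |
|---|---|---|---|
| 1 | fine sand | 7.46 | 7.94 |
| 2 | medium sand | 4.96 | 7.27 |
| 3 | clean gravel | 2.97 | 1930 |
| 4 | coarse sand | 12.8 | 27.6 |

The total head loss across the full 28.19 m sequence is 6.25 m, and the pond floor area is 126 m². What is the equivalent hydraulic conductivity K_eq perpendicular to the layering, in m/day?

Flow is perpendicular to layering, so the layers act in series and the equivalent K is the thickness-weighted harmonic mean.
Total thickness L = 7.46 + 4.96 + 2.97 + 12.8 = 28.19 m.
Σ(b_i/K_i) = 7.46/7.94 + 4.96/7.27 + 2.97/1930 + 12.8/27.6 = 2.087 d.
K_eq = L / Σ(b_i/K_i) = 28.19 / 2.087 = 13.51 m/day.

13.5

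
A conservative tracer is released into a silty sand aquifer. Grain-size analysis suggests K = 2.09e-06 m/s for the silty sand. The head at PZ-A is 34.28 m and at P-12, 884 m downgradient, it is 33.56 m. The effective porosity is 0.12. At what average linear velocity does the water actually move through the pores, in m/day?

0.00123

Convert K: 2.09e-06 m/s × 86400 = 0.1806 m/day.
Hydraulic gradient i = (34.28 − 33.56) / 884 = 0.72 / 884 = 0.0008145.
Darcy flux q = K · i = 0.1806 × 0.0008145 = 0.0001471 m/day.
Seepage velocity v = q / n_e = 0.0001471 / 0.12 = 0.001226 m/day.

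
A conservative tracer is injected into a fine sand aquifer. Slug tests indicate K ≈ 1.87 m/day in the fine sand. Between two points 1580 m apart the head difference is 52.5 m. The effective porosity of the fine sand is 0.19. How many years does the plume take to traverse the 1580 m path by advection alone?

13.2

Hydraulic gradient i = Δh / L = 52.5 / 1580 = 0.03323.
Darcy flux q = K · i = 1.870 × 0.03323 = 0.06214 m/day.
Seepage velocity v = q / n_e = 0.06214 / 0.19 = 0.3270 m/day.
Travel time t = L / v = 1580 / 0.3270 = 4831 days = 13.23 years.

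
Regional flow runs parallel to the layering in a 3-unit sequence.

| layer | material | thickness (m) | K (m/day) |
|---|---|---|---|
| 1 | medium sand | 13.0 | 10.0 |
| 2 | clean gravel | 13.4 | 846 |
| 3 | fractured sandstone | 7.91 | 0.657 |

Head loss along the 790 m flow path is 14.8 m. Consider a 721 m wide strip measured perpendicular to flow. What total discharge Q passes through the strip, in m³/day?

Flow is parallel to layering, so each bed carries its own Darcy discharge and the transmissivities add.
Σ(K_i·b_i) = 10.0×13.0 + 846×13.4 + 0.657×7.91 = 11472 m²/day.
Hydraulic gradient i = Δh / L = 14.8 / 790 = 0.01873.
Q = Σ(K_i·b_i) · W · i = 11472 × 721 × 0.01873 = 1.550e+05 m³/day.

155000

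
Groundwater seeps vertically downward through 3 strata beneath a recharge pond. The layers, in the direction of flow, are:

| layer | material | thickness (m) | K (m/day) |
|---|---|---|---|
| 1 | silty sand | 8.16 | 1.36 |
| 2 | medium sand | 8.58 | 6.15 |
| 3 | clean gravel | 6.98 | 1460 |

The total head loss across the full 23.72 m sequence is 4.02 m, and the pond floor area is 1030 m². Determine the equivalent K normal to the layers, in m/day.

3.21

Flow is perpendicular to layering, so the layers act in series and the equivalent K is the thickness-weighted harmonic mean.
Total thickness L = 8.16 + 8.58 + 6.98 = 23.72 m.
Σ(b_i/K_i) = 8.16/1.36 + 8.58/6.15 + 6.98/1460 = 7.400 d.
K_eq = L / Σ(b_i/K_i) = 23.72 / 7.400 = 3.205 m/day.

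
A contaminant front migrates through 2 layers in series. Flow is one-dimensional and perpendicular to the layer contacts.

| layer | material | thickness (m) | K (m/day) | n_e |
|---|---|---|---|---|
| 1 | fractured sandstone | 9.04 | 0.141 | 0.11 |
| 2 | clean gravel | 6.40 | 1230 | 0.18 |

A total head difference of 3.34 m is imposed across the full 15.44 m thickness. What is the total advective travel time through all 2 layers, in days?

41.2

With flow normal to the layers, continuity requires the same specific discharge q through every layer.
Σ(b_i/K_i) = 9.04/0.141 + 6.40/1230 = 64.12 d.
q = Δh / Σ(b_i/K_i) = 3.34 / 64.12 = 0.05209 m/day.
In each layer the seepage velocity is v_i = q/n_i, so the layer transit time is t_i = b_i·n_i / q:
  layer 1 (fractured sandstone): t_1 = 9.04 × 0.11 / 0.05209 = 19.09 d
  layer 2 (clean gravel): t_2 = 6.40 × 0.18 / 0.05209 = 22.12 d
Total t = Σ t_i = 41.20 days.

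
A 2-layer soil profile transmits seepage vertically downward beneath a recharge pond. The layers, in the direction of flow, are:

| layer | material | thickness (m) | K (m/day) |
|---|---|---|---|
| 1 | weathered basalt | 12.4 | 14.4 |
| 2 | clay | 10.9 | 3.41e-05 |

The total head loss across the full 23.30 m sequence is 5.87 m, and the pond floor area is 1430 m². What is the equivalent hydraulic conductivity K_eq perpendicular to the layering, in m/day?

7.29e-05

Flow is perpendicular to layering, so the layers act in series and the equivalent K is the thickness-weighted harmonic mean.
Total thickness L = 12.4 + 10.9 = 23.30 m.
Σ(b_i/K_i) = 12.4/14.4 + 10.9/3.41e-05 = 3.196e+05 d.
K_eq = L / Σ(b_i/K_i) = 23.30 / 3.196e+05 = 7.289e-05 m/day.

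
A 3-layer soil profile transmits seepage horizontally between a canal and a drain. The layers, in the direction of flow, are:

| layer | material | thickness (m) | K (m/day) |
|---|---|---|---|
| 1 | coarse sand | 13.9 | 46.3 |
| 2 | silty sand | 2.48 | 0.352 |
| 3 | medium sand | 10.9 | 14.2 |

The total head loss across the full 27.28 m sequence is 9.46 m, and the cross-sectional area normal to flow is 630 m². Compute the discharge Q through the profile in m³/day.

735

Flow is perpendicular to layering, so the layers act in series and the equivalent K is the thickness-weighted harmonic mean.
Total thickness L = 13.9 + 2.48 + 10.9 = 27.28 m.
Σ(b_i/K_i) = 13.9/46.3 + 2.48/0.352 + 10.9/14.2 = 8.113 d.
K_eq = L / Σ(b_i/K_i) = 27.28 / 8.113 = 3.362 m/day.
Q = K_eq · A · (Δh/L) = 3.362 × 630 × (9.46/27.28) = 734.6 m³/day.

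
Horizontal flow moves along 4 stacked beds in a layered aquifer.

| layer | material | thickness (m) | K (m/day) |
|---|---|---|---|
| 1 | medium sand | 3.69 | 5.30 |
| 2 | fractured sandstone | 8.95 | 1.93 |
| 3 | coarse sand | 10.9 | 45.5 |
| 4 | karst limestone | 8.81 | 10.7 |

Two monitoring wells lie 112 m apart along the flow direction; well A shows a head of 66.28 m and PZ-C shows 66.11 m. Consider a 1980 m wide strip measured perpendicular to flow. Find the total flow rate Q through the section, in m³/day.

Flow is parallel to layering, so each bed carries its own Darcy discharge and the transmissivities add.
Σ(K_i·b_i) = 5.30×3.69 + 1.93×8.95 + 45.5×10.9 + 10.7×8.81 = 627.0 m²/day.
Hydraulic gradient i = (66.28 − 66.11) / 112 = 0.17 / 112 = 0.001518.
Q = Σ(K_i·b_i) · W · i = 627.0 × 1980 × 0.001518 = 1885 m³/day.

1880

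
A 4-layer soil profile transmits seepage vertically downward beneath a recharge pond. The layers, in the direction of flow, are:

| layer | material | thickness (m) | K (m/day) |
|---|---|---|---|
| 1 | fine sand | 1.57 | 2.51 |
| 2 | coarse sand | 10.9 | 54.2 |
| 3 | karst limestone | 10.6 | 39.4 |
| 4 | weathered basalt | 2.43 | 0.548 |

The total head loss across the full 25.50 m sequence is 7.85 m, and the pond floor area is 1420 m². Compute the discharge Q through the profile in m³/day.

Flow is perpendicular to layering, so the layers act in series and the equivalent K is the thickness-weighted harmonic mean.
Total thickness L = 1.57 + 10.9 + 10.6 + 2.43 = 25.50 m.
Σ(b_i/K_i) = 1.57/2.51 + 10.9/54.2 + 10.6/39.4 + 2.43/0.548 = 5.530 d.
K_eq = L / Σ(b_i/K_i) = 25.50 / 5.530 = 4.611 m/day.
Q = K_eq · A · (Δh/L) = 4.611 × 1420 × (7.85/25.50) = 2016 m³/day.

2020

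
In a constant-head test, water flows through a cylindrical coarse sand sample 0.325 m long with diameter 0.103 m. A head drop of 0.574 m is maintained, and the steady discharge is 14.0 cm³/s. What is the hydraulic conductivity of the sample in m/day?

82.2

Cross-sectional area A = π·(d/2)² = π × (0.103/2)² = 0.008332 m².
Convert discharge: 14.0 cm³/s = 1.400e-05 m³/s.
Darcy's law rearranged: K = Q·L / (A·Δh) = 1.400e-05 × 0.325 / (0.008332 × 0.574) = 0.0009513 m/s = 82.20 m/day.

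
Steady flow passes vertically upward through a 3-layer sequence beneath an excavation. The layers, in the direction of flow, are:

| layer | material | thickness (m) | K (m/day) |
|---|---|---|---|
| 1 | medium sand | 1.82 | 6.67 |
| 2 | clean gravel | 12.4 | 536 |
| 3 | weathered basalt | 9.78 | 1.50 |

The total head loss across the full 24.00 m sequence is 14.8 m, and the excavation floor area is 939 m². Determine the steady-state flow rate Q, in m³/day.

Flow is perpendicular to layering, so the layers act in series and the equivalent K is the thickness-weighted harmonic mean.
Total thickness L = 1.82 + 12.4 + 9.78 = 24.00 m.
Σ(b_i/K_i) = 1.82/6.67 + 12.4/536 + 9.78/1.50 = 6.816 d.
K_eq = L / Σ(b_i/K_i) = 24.00 / 6.816 = 3.521 m/day.
Q = K_eq · A · (Δh/L) = 3.521 × 939 × (14.8/24.00) = 2039 m³/day.

2040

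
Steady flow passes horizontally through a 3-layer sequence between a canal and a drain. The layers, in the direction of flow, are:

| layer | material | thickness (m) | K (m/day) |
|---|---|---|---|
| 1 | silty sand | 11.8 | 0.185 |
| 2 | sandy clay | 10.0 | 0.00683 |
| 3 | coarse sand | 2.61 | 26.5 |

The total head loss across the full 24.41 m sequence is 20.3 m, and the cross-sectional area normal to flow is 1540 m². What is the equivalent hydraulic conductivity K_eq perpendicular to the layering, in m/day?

Flow is perpendicular to layering, so the layers act in series and the equivalent K is the thickness-weighted harmonic mean.
Total thickness L = 11.8 + 10.0 + 2.61 = 24.41 m.
Σ(b_i/K_i) = 11.8/0.185 + 10.0/0.00683 + 2.61/26.5 = 1528 d.
K_eq = L / Σ(b_i/K_i) = 24.41 / 1528 = 0.01598 m/day.

0.0160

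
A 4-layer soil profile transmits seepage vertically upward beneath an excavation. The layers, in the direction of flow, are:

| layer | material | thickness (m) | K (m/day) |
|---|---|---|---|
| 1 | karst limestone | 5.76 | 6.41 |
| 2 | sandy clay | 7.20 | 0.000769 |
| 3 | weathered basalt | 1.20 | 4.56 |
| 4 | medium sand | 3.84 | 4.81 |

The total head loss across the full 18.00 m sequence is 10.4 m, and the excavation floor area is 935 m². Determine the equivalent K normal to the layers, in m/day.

0.00192

Flow is perpendicular to layering, so the layers act in series and the equivalent K is the thickness-weighted harmonic mean.
Total thickness L = 5.76 + 7.20 + 1.20 + 3.84 = 18.00 m.
Σ(b_i/K_i) = 5.76/6.41 + 7.20/0.000769 + 1.20/4.56 + 3.84/4.81 = 9365 d.
K_eq = L / Σ(b_i/K_i) = 18.00 / 9365 = 0.001922 m/day.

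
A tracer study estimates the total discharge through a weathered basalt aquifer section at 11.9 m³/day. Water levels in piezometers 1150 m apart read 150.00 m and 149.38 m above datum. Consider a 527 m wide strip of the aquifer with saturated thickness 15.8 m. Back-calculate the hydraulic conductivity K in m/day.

Cross-sectional area A = 527 × 15.8 = 8327 m².
Hydraulic gradient i = (150.00 − 149.38) / 1150 = 0.62 / 1150 = 0.0005391.
From Q = K·A·i, K = Q / (A·i) = 11.9 / (8327 × 0.0005391) = 2.651 m/day.

2.65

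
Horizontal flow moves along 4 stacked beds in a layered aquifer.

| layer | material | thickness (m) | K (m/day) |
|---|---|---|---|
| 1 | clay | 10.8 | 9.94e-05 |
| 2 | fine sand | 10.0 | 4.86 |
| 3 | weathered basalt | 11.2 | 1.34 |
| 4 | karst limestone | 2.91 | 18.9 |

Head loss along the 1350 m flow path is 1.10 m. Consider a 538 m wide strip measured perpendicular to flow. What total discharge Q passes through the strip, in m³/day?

52.0

Flow is parallel to layering, so each bed carries its own Darcy discharge and the transmissivities add.
Σ(K_i·b_i) = 9.94e-05×10.8 + 4.86×10.0 + 1.34×11.2 + 18.9×2.91 = 118.6 m²/day.
Hydraulic gradient i = Δh / L = 1.10 / 1350 = 0.0008148.
Q = Σ(K_i·b_i) · W · i = 118.6 × 538 × 0.0008148 = 51.99 m³/day.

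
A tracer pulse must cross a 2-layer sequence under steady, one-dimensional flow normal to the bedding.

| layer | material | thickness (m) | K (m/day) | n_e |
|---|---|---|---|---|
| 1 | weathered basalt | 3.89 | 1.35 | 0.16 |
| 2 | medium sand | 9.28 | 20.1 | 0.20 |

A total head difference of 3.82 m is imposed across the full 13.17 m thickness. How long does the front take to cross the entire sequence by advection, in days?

2.17

With flow normal to the layers, continuity requires the same specific discharge q through every layer.
Σ(b_i/K_i) = 3.89/1.35 + 9.28/20.1 = 3.343 d.
q = Δh / Σ(b_i/K_i) = 3.82 / 3.343 = 1.143 m/day.
In each layer the seepage velocity is v_i = q/n_i, so the layer transit time is t_i = b_i·n_i / q:
  layer 1 (weathered basalt): t_1 = 3.89 × 0.16 / 1.143 = 0.5447 d
  layer 2 (medium sand): t_2 = 9.28 × 0.20 / 1.143 = 1.624 d
Total t = Σ t_i = 2.169 days.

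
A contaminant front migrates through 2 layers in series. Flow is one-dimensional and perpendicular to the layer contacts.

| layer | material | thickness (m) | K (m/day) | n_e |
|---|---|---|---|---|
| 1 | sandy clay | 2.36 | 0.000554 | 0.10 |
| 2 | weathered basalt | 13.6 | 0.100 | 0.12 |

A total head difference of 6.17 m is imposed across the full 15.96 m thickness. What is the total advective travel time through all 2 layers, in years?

3.64

With flow normal to the layers, continuity requires the same specific discharge q through every layer.
Σ(b_i/K_i) = 2.36/0.000554 + 13.6/0.100 = 4396 d.
q = Δh / Σ(b_i/K_i) = 6.17 / 4396 = 0.001404 m/day.
In each layer the seepage velocity is v_i = q/n_i, so the layer transit time is t_i = b_i·n_i / q:
  layer 1 (sandy clay): t_1 = 2.36 × 0.10 / 0.001404 = 168.1 d
  layer 2 (weathered basalt): t_2 = 13.6 × 0.12 / 0.001404 = 1163 d
Total t = Σ t_i = 1331 days = 3.644 years.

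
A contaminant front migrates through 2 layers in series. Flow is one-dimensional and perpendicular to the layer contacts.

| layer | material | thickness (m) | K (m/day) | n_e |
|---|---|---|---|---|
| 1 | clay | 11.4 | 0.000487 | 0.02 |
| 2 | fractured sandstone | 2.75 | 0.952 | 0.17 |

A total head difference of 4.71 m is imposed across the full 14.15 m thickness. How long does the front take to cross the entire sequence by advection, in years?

9.46

With flow normal to the layers, continuity requires the same specific discharge q through every layer.
Σ(b_i/K_i) = 11.4/0.000487 + 2.75/0.952 = 23412 d.
q = Δh / Σ(b_i/K_i) = 4.71 / 23412 = 0.0002012 m/day.
In each layer the seepage velocity is v_i = q/n_i, so the layer transit time is t_i = b_i·n_i / q:
  layer 1 (clay): t_1 = 11.4 × 0.02 / 0.0002012 = 1133 d
  layer 2 (fractured sandstone): t_2 = 2.75 × 0.17 / 0.0002012 = 2324 d
Total t = Σ t_i = 3457 days = 9.465 years.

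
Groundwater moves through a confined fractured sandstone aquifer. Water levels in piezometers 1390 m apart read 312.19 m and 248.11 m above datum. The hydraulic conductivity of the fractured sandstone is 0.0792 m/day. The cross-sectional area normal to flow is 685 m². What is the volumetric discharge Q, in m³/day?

Hydraulic gradient i = (312.19 − 248.11) / 1390 = 64.08 / 1390 = 0.04610.
Darcy's law: Q = K · A · i = 0.07920 × 685.0 × 0.04610 = 2.501 m³/day.

2.50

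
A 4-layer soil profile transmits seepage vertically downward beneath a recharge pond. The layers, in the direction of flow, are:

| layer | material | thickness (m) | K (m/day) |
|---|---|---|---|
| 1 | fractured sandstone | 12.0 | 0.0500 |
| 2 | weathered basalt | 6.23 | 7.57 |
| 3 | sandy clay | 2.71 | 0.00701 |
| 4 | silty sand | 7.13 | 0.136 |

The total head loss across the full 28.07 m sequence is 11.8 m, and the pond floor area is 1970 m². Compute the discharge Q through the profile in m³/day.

Flow is perpendicular to layering, so the layers act in series and the equivalent K is the thickness-weighted harmonic mean.
Total thickness L = 12.0 + 6.23 + 2.71 + 7.13 = 28.07 m.
Σ(b_i/K_i) = 12.0/0.0500 + 6.23/7.57 + 2.71/0.00701 + 7.13/0.136 = 679.8 d.
K_eq = L / Σ(b_i/K_i) = 28.07 / 679.8 = 0.04129 m/day.
Q = K_eq · A · (Δh/L) = 0.04129 × 1970 × (11.8/28.07) = 34.19 m³/day.

34.2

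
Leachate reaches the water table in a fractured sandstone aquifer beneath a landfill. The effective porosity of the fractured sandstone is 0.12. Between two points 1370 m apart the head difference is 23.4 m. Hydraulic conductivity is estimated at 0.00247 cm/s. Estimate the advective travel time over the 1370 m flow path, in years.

12.3

Convert K: 0.00247 cm/s × 864 = 2.134 m/day.
Hydraulic gradient i = Δh / L = 23.4 / 1370 = 0.01708.
Darcy flux q = K · i = 2.134 × 0.01708 = 0.03645 m/day.
Seepage velocity v = q / n_e = 0.03645 / 0.12 = 0.3038 m/day.
Travel time t = L / v = 1370 / 0.3038 = 4510 days = 12.35 years.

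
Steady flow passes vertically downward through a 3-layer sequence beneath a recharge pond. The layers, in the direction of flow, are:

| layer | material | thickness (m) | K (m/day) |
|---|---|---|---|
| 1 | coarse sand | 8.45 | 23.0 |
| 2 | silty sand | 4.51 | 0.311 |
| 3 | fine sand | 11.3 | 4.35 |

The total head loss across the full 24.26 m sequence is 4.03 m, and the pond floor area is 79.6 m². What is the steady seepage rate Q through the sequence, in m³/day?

18.4

Flow is perpendicular to layering, so the layers act in series and the equivalent K is the thickness-weighted harmonic mean.
Total thickness L = 8.45 + 4.51 + 11.3 = 24.26 m.
Σ(b_i/K_i) = 8.45/23.0 + 4.51/0.311 + 11.3/4.35 = 17.47 d.
K_eq = L / Σ(b_i/K_i) = 24.26 / 17.47 = 1.389 m/day.
Q = K_eq · A · (Δh/L) = 1.389 × 79.6 × (4.03/24.26) = 18.37 m³/day.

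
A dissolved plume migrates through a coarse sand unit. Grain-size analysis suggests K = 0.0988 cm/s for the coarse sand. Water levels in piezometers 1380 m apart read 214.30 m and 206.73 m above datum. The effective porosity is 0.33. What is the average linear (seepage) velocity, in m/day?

1.42

Convert K: 0.0988 cm/s × 864 = 85.36 m/day.
Hydraulic gradient i = (214.30 − 206.73) / 1380 = 7.57 / 1380 = 0.005486.
Darcy flux q = K · i = 85.36 × 0.005486 = 0.4683 m/day.
Seepage velocity v = q / n_e = 0.4683 / 0.33 = 1.419 m/day.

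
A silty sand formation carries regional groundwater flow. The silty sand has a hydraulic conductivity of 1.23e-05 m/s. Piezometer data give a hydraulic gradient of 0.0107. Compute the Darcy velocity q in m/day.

Convert K: 1.23e-05 m/s × 86400 = 1.063 m/day.
Hydraulic gradient i = 0.0107.
Specific discharge q = K · i = 1.063 × 0.01070 = 0.01137 m/day.

0.0114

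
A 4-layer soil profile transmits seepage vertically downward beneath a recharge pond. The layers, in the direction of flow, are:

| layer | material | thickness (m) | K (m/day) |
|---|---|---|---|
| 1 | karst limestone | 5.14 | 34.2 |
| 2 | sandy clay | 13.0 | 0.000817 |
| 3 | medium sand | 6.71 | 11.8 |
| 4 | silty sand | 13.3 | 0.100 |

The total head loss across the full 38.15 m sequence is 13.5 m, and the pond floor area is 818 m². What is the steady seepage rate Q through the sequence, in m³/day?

0.688

Flow is perpendicular to layering, so the layers act in series and the equivalent K is the thickness-weighted harmonic mean.
Total thickness L = 5.14 + 13.0 + 6.71 + 13.3 = 38.15 m.
Σ(b_i/K_i) = 5.14/34.2 + 13.0/0.000817 + 6.71/11.8 + 13.3/0.100 = 16046 d.
K_eq = L / Σ(b_i/K_i) = 38.15 / 16046 = 0.002378 m/day.
Q = K_eq · A · (Δh/L) = 0.002378 × 818 × (13.5/38.15) = 0.6882 m³/day.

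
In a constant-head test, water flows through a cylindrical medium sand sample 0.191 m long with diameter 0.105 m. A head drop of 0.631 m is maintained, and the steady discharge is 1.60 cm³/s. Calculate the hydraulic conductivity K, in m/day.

Cross-sectional area A = π·(d/2)² = π × (0.105/2)² = 0.008659 m².
Convert discharge: 1.60 cm³/s = 1.600e-06 m³/s.
Darcy's law rearranged: K = Q·L / (A·Δh) = 1.600e-06 × 0.191 / (0.008659 × 0.631) = 5.593e-05 m/s = 4.832 m/day.

4.83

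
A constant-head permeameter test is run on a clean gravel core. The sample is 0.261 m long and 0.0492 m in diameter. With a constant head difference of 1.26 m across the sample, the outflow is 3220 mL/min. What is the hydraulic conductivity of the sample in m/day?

Cross-sectional area A = π·(d/2)² = π × (0.0492/2)² = 0.001901 m².
Convert discharge: 3220 mL/min = 5.367e-05 m³/s.
Darcy's law rearranged: K = Q·L / (A·Δh) = 5.367e-05 × 0.261 / (0.001901 × 1.26) = 0.005847 m/s = 505.2 m/day.

505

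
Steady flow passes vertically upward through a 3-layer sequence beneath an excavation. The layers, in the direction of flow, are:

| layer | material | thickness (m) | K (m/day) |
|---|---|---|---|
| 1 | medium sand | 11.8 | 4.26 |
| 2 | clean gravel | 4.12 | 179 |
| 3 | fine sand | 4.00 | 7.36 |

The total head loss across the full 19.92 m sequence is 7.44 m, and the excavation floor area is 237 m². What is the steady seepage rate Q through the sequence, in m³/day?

Flow is perpendicular to layering, so the layers act in series and the equivalent K is the thickness-weighted harmonic mean.
Total thickness L = 11.8 + 4.12 + 4.00 = 19.92 m.
Σ(b_i/K_i) = 11.8/4.26 + 4.12/179 + 4.00/7.36 = 3.336 d.
K_eq = L / Σ(b_i/K_i) = 19.92 / 3.336 = 5.970 m/day.
Q = K_eq · A · (Δh/L) = 5.970 × 237 × (7.44/19.92) = 528.5 m³/day.

528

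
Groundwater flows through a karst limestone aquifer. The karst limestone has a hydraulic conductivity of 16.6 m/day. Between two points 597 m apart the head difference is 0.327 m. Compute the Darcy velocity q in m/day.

Hydraulic gradient i = Δh / L = 0.327 / 597 = 0.0005477.
Specific discharge q = K · i = 16.60 × 0.0005477 = 0.009092 m/day.

0.00909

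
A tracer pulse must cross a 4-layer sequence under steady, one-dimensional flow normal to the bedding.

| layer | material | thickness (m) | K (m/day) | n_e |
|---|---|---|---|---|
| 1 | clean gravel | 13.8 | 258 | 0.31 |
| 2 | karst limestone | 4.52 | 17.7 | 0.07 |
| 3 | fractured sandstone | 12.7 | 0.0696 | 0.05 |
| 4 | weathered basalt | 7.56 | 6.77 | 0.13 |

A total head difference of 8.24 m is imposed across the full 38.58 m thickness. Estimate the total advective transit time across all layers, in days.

With flow normal to the layers, continuity requires the same specific discharge q through every layer.
Σ(b_i/K_i) = 13.8/258 + 4.52/17.7 + 12.7/0.0696 + 7.56/6.77 = 183.9 d.
q = Δh / Σ(b_i/K_i) = 8.24 / 183.9 = 0.04481 m/day.
In each layer the seepage velocity is v_i = q/n_i, so the layer transit time is t_i = b_i·n_i / q:
  layer 1 (clean gravel): t_1 = 13.8 × 0.31 / 0.04481 = 95.47 d
  layer 2 (karst limestone): t_2 = 4.52 × 0.07 / 0.04481 = 7.061 d
  layer 3 (fractured sandstone): t_3 = 12.7 × 0.05 / 0.04481 = 14.17 d
  layer 4 (weathered basalt): t_4 = 7.56 × 0.13 / 0.04481 = 21.93 d
Total t = Σ t_i = 138.6 days.

139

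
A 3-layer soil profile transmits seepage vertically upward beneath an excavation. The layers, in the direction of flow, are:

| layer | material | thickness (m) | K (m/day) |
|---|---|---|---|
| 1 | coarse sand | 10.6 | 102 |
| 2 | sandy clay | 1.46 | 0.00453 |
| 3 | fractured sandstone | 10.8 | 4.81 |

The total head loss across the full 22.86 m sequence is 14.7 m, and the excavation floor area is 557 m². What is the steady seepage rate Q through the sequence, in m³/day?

25.2

Flow is perpendicular to layering, so the layers act in series and the equivalent K is the thickness-weighted harmonic mean.
Total thickness L = 10.6 + 1.46 + 10.8 = 22.86 m.
Σ(b_i/K_i) = 10.6/102 + 1.46/0.00453 + 10.8/4.81 = 324.6 d.
K_eq = L / Σ(b_i/K_i) = 22.86 / 324.6 = 0.07042 m/day.
Q = K_eq · A · (Δh/L) = 0.07042 × 557 × (14.7/22.86) = 25.22 m³/day.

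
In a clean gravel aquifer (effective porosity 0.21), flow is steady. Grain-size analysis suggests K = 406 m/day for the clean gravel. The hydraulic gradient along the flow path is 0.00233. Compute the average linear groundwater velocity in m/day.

4.50

Hydraulic gradient i = 0.00233.
Darcy flux q = K · i = 406.0 × 0.002330 = 0.9460 m/day.
Seepage velocity v = q / n_e = 0.9460 / 0.21 = 4.505 m/day.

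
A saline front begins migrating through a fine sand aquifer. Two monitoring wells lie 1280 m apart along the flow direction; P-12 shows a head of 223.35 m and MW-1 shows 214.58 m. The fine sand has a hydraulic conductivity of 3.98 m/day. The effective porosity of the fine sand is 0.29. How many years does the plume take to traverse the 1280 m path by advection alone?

Hydraulic gradient i = (223.35 − 214.58) / 1280 = 8.77 / 1280 = 0.006852.
Darcy flux q = K · i = 3.980 × 0.006852 = 0.02727 m/day.
Seepage velocity v = q / n_e = 0.02727 / 0.29 = 0.09403 m/day.
Travel time t = L / v = 1280 / 0.09403 = 13612 days = 37.27 years.

37.3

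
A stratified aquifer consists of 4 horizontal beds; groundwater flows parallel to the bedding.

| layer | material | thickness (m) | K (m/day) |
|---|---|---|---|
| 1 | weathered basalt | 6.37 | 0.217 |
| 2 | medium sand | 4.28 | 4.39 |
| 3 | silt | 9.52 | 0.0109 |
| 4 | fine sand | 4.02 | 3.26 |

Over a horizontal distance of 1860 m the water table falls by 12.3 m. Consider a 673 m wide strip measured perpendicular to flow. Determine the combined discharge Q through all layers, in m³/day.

Flow is parallel to layering, so each bed carries its own Darcy discharge and the transmissivities add.
Σ(K_i·b_i) = 0.217×6.37 + 4.39×4.28 + 0.0109×9.52 + 3.26×4.02 = 33.38 m²/day.
Hydraulic gradient i = Δh / L = 12.3 / 1860 = 0.006613.
Q = Σ(K_i·b_i) · W · i = 33.38 × 673 × 0.006613 = 148.6 m³/day.

149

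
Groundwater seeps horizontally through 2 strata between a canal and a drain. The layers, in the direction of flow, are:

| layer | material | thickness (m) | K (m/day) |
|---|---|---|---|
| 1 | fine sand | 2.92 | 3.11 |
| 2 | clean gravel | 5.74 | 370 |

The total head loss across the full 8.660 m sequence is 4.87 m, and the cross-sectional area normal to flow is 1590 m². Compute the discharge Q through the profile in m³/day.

8110

Flow is perpendicular to layering, so the layers act in series and the equivalent K is the thickness-weighted harmonic mean.
Total thickness L = 2.92 + 5.74 = 8.660 m.
Σ(b_i/K_i) = 2.92/3.11 + 5.74/370 = 0.9544 d.
K_eq = L / Σ(b_i/K_i) = 8.660 / 0.9544 = 9.074 m/day.
Q = K_eq · A · (Δh/L) = 9.074 × 1590 × (4.87/8.660) = 8113 m³/day.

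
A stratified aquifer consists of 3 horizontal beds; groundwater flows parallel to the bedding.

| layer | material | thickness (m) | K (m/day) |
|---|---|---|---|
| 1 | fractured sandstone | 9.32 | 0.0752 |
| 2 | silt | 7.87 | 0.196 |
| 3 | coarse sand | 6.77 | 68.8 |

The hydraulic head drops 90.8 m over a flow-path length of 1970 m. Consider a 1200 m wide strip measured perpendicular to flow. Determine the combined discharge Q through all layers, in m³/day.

25900

Flow is parallel to layering, so each bed carries its own Darcy discharge and the transmissivities add.
Σ(K_i·b_i) = 0.0752×9.32 + 0.196×7.87 + 68.8×6.77 = 468.0 m²/day.
Hydraulic gradient i = Δh / L = 90.8 / 1970 = 0.04609.
Q = Σ(K_i·b_i) · W · i = 468.0 × 1200 × 0.04609 = 25886 m³/day.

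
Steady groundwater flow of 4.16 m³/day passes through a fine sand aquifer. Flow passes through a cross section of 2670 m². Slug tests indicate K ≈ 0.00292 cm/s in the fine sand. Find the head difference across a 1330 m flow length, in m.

Convert K: 0.00292 cm/s × 864 = 2.523 m/day.
From Q = K·A·i, i = Q / (K·A) = 4.16 / (2.523 × 2670) = 0.0006176.
Head loss Δh = i · L = 0.0006176 × 1330 = 0.8214 m.

0.821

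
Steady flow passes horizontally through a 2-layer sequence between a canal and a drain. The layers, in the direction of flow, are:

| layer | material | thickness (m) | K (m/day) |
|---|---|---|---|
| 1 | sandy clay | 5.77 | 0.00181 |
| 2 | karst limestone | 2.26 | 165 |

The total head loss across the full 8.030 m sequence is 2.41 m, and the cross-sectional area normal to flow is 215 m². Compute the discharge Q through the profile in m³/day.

Flow is perpendicular to layering, so the layers act in series and the equivalent K is the thickness-weighted harmonic mean.
Total thickness L = 5.77 + 2.26 = 8.030 m.
Σ(b_i/K_i) = 5.77/0.00181 + 2.26/165 = 3188 d.
K_eq = L / Σ(b_i/K_i) = 8.030 / 3188 = 0.002519 m/day.
Q = K_eq · A · (Δh/L) = 0.002519 × 215 × (2.41/8.030) = 0.1625 m³/day.

0.163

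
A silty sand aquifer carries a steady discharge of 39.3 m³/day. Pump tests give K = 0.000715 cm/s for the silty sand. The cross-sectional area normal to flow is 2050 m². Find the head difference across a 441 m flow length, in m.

Convert K: 0.000715 cm/s × 864 = 0.6178 m/day.
From Q = K·A·i, i = Q / (K·A) = 39.3 / (0.6178 × 2050) = 0.03103.
Head loss Δh = i · L = 0.03103 × 441 = 13.69 m.

13.7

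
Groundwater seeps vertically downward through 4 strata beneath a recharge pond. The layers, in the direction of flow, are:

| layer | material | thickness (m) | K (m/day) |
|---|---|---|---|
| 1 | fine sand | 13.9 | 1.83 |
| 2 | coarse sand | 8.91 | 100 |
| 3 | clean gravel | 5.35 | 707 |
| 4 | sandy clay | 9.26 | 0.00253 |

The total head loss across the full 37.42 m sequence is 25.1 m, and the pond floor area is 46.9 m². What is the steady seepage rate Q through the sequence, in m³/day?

0.321

Flow is perpendicular to layering, so the layers act in series and the equivalent K is the thickness-weighted harmonic mean.
Total thickness L = 13.9 + 8.91 + 5.35 + 9.26 = 37.42 m.
Σ(b_i/K_i) = 13.9/1.83 + 8.91/100 + 5.35/707 + 9.26/0.00253 = 3668 d.
K_eq = L / Σ(b_i/K_i) = 37.42 / 3668 = 0.01020 m/day.
Q = K_eq · A · (Δh/L) = 0.01020 × 46.9 × (25.1/37.42) = 0.3210 m³/day.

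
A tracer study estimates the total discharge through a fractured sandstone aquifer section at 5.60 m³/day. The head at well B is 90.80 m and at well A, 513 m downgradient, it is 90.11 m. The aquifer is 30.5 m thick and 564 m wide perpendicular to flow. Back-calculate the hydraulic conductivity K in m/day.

Cross-sectional area A = 564 × 30.5 = 17202 m².
Hydraulic gradient i = (90.80 − 90.11) / 513 = 0.69 / 513 = 0.001345.
From Q = K·A·i, K = Q / (A·i) = 5.60 / (17202 × 0.001345) = 0.2420 m/day.

0.242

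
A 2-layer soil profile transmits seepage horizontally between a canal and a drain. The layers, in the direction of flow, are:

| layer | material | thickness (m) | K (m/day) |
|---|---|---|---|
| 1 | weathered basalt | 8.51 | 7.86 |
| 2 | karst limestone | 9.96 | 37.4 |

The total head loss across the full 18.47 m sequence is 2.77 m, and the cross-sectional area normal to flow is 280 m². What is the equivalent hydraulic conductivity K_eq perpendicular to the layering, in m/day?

Flow is perpendicular to layering, so the layers act in series and the equivalent K is the thickness-weighted harmonic mean.
Total thickness L = 8.51 + 9.96 = 18.47 m.
Σ(b_i/K_i) = 8.51/7.86 + 9.96/37.4 = 1.349 d.
K_eq = L / Σ(b_i/K_i) = 18.47 / 1.349 = 13.69 m/day.

13.7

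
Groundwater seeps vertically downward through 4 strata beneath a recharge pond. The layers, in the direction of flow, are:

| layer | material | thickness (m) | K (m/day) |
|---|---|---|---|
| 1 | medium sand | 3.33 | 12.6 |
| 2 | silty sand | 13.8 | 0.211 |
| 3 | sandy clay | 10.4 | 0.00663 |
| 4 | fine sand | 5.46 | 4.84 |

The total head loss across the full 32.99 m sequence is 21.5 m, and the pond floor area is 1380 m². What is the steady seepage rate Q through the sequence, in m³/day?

18.1

Flow is perpendicular to layering, so the layers act in series and the equivalent K is the thickness-weighted harmonic mean.
Total thickness L = 3.33 + 13.8 + 10.4 + 5.46 = 32.99 m.
Σ(b_i/K_i) = 3.33/12.6 + 13.8/0.211 + 10.4/0.00663 + 5.46/4.84 = 1635 d.
K_eq = L / Σ(b_i/K_i) = 32.99 / 1635 = 0.02017 m/day.
Q = K_eq · A · (Δh/L) = 0.02017 × 1380 × (21.5/32.99) = 18.14 m³/day.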